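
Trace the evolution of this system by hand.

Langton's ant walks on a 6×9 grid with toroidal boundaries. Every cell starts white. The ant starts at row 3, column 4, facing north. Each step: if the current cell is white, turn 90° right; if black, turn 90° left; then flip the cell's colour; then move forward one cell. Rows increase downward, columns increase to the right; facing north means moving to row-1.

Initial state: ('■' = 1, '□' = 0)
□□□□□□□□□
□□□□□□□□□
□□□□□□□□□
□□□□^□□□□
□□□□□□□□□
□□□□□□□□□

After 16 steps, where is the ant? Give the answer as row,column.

[0] □□□□□□□□□
□□□□□□□□□
□□□□□□□□□
□□□□^□□□□
□□□□□□□□□
□□□□□□□□□
[1] □□□□□□□□□
□□□□□□□□□
□□□□□□□□□
□□□□■>□□□
□□□□□□□□□
□□□□□□□□□
[2] □□□□□□□□□
□□□□□□□□□
□□□□□□□□□
□□□□■■□□□
□□□□□v□□□
□□□□□□□□□
[3] □□□□□□□□□
□□□□□□□□□
□□□□□□□□□
□□□□■■□□□
□□□□<■□□□
□□□□□□□□□
[4] □□□□□□□□□
□□□□□□□□□
□□□□□□□□□
□□□□^■□□□
□□□□■■□□□
□□□□□□□□□
[5] □□□□□□□□□
□□□□□□□□□
□□□□□□□□□
□□□<□■□□□
□□□□■■□□□
□□□□□□□□□
[6] □□□□□□□□□
□□□□□□□□□
□□□^□□□□□
□□□■□■□□□
□□□□■■□□□
□□□□□□□□□
[7] □□□□□□□□□
□□□□□□□□□
□□□■>□□□□
□□□■□■□□□
□□□□■■□□□
□□□□□□□□□
[8] □□□□□□□□□
□□□□□□□□□
□□□■■□□□□
□□□■v■□□□
□□□□■■□□□
□□□□□□□□□
[9] □□□□□□□□□
□□□□□□□□□
□□□■■□□□□
□□□<■■□□□
□□□□■■□□□
□□□□□□□□□
[10] □□□□□□□□□
□□□□□□□□□
□□□■■□□□□
□□□□■■□□□
□□□v■■□□□
□□□□□□□□□
[11] □□□□□□□□□
□□□□□□□□□
□□□■■□□□□
□□□□■■□□□
□□<■■■□□□
□□□□□□□□□
[12] □□□□□□□□□
□□□□□□□□□
□□□■■□□□□
□□^□■■□□□
□□■■■■□□□
□□□□□□□□□
[13] □□□□□□□□□
□□□□□□□□□
□□□■■□□□□
□□■>■■□□□
□□■■■■□□□
□□□□□□□□□
[14] □□□□□□□□□
□□□□□□□□□
□□□■■□□□□
□□■■■■□□□
□□■v■■□□□
□□□□□□□□□
[15] □□□□□□□□□
□□□□□□□□□
□□□■■□□□□
□□■■■■□□□
□□■□>■□□□
□□□□□□□□□
[16] □□□□□□□□□
□□□□□□□□□
□□□■■□□□□
□□■■^■□□□
□□■□□■□□□
□□□□□□□□□

3,4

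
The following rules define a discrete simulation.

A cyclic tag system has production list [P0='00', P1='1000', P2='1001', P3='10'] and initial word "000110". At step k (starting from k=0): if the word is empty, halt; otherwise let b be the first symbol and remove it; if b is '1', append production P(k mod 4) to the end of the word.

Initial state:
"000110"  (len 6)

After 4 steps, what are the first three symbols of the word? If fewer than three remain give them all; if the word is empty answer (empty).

[0] "000110"  (len 6)
[1] "00110"  (len 5)
[2] "0110"  (len 4)
[3] "110"  (len 3)
[4] "1010"  (len 4)

101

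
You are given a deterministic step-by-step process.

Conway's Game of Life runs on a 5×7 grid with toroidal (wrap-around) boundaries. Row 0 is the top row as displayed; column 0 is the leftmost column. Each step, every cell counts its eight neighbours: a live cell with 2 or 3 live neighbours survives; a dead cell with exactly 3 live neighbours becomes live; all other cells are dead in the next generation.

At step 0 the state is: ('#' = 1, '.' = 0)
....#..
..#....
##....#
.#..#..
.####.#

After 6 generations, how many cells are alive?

0) ....#..
..#....
##....#
.#..#..
.####.#
1) .#..##.
##.....
###....
....#.#
###.#..
2) ...####
......#
..#...#
.....##
###.#.#
3) .####..
#..##.#
#.....#
..##...
.##....
4) ....##.
....#.#
###.###
#.##...
....#..
5) ...##..
.#.....
..#.#..
#.#....
....##.
6) ...###.
..#.#..
..##...
.#..##.
....##.

12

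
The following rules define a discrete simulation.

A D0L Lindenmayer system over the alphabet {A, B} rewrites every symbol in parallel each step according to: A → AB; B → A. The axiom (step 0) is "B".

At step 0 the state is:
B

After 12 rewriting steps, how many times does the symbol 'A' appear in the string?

[0] B
[1] A
[2] AB
[3] ABA
[4] ABAAB
[5] ABAABABA
[6] ABAABABAABAAB
[7] ABAABABAABAABABAABABA
[8] ABAABABAABAABABAABABAABAABABAABAAB
[9] ABAABABAABAABABAABABAABAABABAABAABABAABABAABAABABAABABA
[10] ABAABABAABAABABAABABAABAABABAABAABABAABABAABAABABAABABAABAABABAABAABABAABABAABAABABAABAAB
[11] ABAABABAABAABABAABABAABAABABAABAABABAABABAABAABABAABABAABA…AABABAABABAABAABABAABABAABAABABAABAABABAABABAABAABABAABABA  (len 144)
[12] ABAABABAABAABABAABABAABAABABAABAABABAABABAABAABABAABABAABA…AABABAABABAABAABABAABABAABAABABAABAABABAABABAABAABABAABAAB  (len 233)

144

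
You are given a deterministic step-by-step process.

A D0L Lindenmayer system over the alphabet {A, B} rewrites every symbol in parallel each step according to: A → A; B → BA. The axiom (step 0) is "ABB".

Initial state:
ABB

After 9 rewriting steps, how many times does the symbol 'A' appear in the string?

k=0  ABB
k=1  ABABA
k=2  ABAABAA
k=3  ABAAABAAA
k=4  ABAAAABAAAA
k=5  ABAAAAABAAAAA
k=6  ABAAAAAABAAAAAA
k=7  ABAAAAAAABAAAAAAA
k=8  ABAAAAAAAABAAAAAAAA
k=9  ABAAAAAAAAABAAAAAAAAA

19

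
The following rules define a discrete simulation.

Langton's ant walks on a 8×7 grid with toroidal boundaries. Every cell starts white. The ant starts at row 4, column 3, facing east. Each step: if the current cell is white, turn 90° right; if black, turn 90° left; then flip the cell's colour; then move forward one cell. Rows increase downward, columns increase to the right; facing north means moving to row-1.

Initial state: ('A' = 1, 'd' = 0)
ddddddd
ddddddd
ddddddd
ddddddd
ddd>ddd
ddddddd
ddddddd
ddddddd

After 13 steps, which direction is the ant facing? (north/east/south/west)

south

gen 0: ddddddd
ddddddd
ddddddd
ddddddd
ddd>ddd
ddddddd
ddddddd
ddddddd
gen 1: ddddddd
ddddddd
ddddddd
ddddddd
dddAddd
dddvddd
ddddddd
ddddddd
gen 2: ddddddd
ddddddd
ddddddd
ddddddd
dddAddd
dd<Addd
ddddddd
ddddddd
gen 3: ddddddd
ddddddd
ddddddd
ddddddd
dd^Addd
ddAAddd
ddddddd
ddddddd
gen 4: ddddddd
ddddddd
ddddddd
ddddddd
ddA>ddd
ddAAddd
ddddddd
ddddddd
gen 5: ddddddd
ddddddd
ddddddd
ddd^ddd
ddAdddd
ddAAddd
ddddddd
ddddddd
gen 6: ddddddd
ddddddd
ddddddd
dddA>dd
ddAdddd
ddAAddd
ddddddd
ddddddd
gen 7: ddddddd
ddddddd
ddddddd
dddAAdd
ddAdvdd
ddAAddd
ddddddd
ddddddd
gen 8: ddddddd
ddddddd
ddddddd
dddAAdd
ddA<Add
ddAAddd
ddddddd
ddddddd
gen 9: ddddddd
ddddddd
ddddddd
ddd^Add
ddAAAdd
ddAAddd
ddddddd
ddddddd
gen 10: ddddddd
ddddddd
ddddddd
dd<dAdd
ddAAAdd
ddAAddd
ddddddd
ddddddd
gen 11: ddddddd
ddddddd
dd^dddd
ddAdAdd
ddAAAdd
ddAAddd
ddddddd
ddddddd
gen 12: ddddddd
ddddddd
ddA>ddd
ddAdAdd
ddAAAdd
ddAAddd
ddddddd
ddddddd
gen 13: ddddddd
ddddddd
ddAAddd
ddAvAdd
ddAAAdd
ddAAddd
ddddddd
ddddddd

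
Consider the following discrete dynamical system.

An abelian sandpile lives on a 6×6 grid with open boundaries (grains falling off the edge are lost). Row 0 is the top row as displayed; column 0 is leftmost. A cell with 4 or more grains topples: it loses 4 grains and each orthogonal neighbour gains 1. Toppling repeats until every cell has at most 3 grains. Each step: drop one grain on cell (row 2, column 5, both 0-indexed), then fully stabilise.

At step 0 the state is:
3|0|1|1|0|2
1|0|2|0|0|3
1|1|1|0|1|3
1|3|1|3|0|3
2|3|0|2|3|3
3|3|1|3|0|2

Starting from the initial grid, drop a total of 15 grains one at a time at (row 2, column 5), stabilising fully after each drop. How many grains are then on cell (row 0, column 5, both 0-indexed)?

0

gen 0: 3|0|1|1|0|2
1|0|2|0|0|3
1|1|1|0|1|3
1|3|1|3|0|3
2|3|0|2|3|3
3|3|1|3|0|2
gen 1: 3|0|1|1|0|3
1|0|2|0|1|0
1|1|1|0|2|2
1|3|1|3|2|1
2|3|0|3|0|1
3|3|1|3|1|3
gen 2: 3|0|1|1|0|3
1|0|2|0|1|0
1|1|1|0|2|3
1|3|1|3|2|1
2|3|0|3|0|1
3|3|1|3|1|3
gen 3: 3|0|1|1|0|3
1|0|2|0|1|1
1|1|1|0|3|0
1|3|1|3|2|2
2|3|0|3|0|1
3|3|1|3|1|3
gen 4: 3|0|1|1|0|3
1|0|2|0|1|1
1|1|1|0|3|1
1|3|1|3|2|2
2|3|0|3|0|1
3|3|1|3|1|3
gen 5: 3|0|1|1|0|3
1|0|2|0|1|1
1|1|1|0|3|2
1|3|1|3|2|2
2|3|0|3|0|1
3|3|1|3|1|3
gen 6: 3|0|1|1|0|3
1|0|2|0|1|1
1|1|1|0|3|3
1|3|1|3|2|2
2|3|0|3|0|1
3|3|1|3|1|3
gen 7: 3|0|1|1|0|3
1|0|2|0|2|2
1|1|1|1|0|1
1|3|1|3|3|3
2|3|0|3|0|1
3|3|1|3|1|3
gen 8: 3|0|1|1|0|3
1|0|2|0|2|2
1|1|1|1|0|2
1|3|1|3|3|3
2|3|0|3|0|1
3|3|1|3|1|3
gen 9: 3|0|1|1|0|3
1|0|2|0|2|2
1|1|1|1|0|3
1|3|1|3|3|3
2|3|0|3|0|1
3|3|1|3|1|3
gen 10: 3|0|1|1|0|3
1|0|2|0|2|3
1|1|1|2|2|1
1|3|2|1|1|1
2|3|1|1|2|2
3|3|2|0|2|3
gen 11: 3|0|1|1|0|3
1|0|2|0|2|3
1|1|1|2|2|2
1|3|2|1|1|1
2|3|1|1|2|2
3|3|2|0|2|3
gen 12: 3|0|1|1|0|3
1|0|2|0|2|3
1|1|1|2|2|3
1|3|2|1|1|1
2|3|1|1|2|2
3|3|2|0|2|3
gen 13: 3|0|1|1|1|0
1|0|2|0|3|1
1|1|1|2|3|1
1|3|2|1|1|2
2|3|1|1|2|2
3|3|2|0|2|3
gen 14: 3|0|1|1|1|0
1|0|2|0|3|1
1|1|1|2|3|2
1|3|2|1|1|2
2|3|1|1|2|2
3|3|2|0|2|3
gen 15: 3|0|1|1|1|0
1|0|2|0|3|1
1|1|1|2|3|3
1|3|2|1|1|2
2|3|1|1|2|2
3|3|2|0|2|3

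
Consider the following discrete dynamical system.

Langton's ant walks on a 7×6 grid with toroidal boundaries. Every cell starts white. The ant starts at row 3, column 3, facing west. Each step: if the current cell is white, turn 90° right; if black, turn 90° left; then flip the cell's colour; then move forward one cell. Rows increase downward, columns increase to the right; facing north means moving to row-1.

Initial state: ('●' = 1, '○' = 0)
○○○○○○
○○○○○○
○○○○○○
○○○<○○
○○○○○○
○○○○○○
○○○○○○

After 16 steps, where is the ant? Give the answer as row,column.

3,3

k=0  ○○○○○○
○○○○○○
○○○○○○
○○○<○○
○○○○○○
○○○○○○
○○○○○○
k=1  ○○○○○○
○○○○○○
○○○^○○
○○○●○○
○○○○○○
○○○○○○
○○○○○○
k=2  ○○○○○○
○○○○○○
○○○●>○
○○○●○○
○○○○○○
○○○○○○
○○○○○○
k=3  ○○○○○○
○○○○○○
○○○●●○
○○○●v○
○○○○○○
○○○○○○
○○○○○○
k=4  ○○○○○○
○○○○○○
○○○●●○
○○○<●○
○○○○○○
○○○○○○
○○○○○○
k=5  ○○○○○○
○○○○○○
○○○●●○
○○○○●○
○○○v○○
○○○○○○
○○○○○○
k=6  ○○○○○○
○○○○○○
○○○●●○
○○○○●○
○○<●○○
○○○○○○
○○○○○○
k=7  ○○○○○○
○○○○○○
○○○●●○
○○^○●○
○○●●○○
○○○○○○
○○○○○○
k=8  ○○○○○○
○○○○○○
○○○●●○
○○●>●○
○○●●○○
○○○○○○
○○○○○○
k=9  ○○○○○○
○○○○○○
○○○●●○
○○●●●○
○○●v○○
○○○○○○
○○○○○○
k=10  ○○○○○○
○○○○○○
○○○●●○
○○●●●○
○○●○>○
○○○○○○
○○○○○○
k=11  ○○○○○○
○○○○○○
○○○●●○
○○●●●○
○○●○●○
○○○○v○
○○○○○○
k=12  ○○○○○○
○○○○○○
○○○●●○
○○●●●○
○○●○●○
○○○<●○
○○○○○○
k=13  ○○○○○○
○○○○○○
○○○●●○
○○●●●○
○○●^●○
○○○●●○
○○○○○○
k=14  ○○○○○○
○○○○○○
○○○●●○
○○●●●○
○○●●>○
○○○●●○
○○○○○○
k=15  ○○○○○○
○○○○○○
○○○●●○
○○●●^○
○○●●○○
○○○●●○
○○○○○○
k=16  ○○○○○○
○○○○○○
○○○●●○
○○●<○○
○○●●○○
○○○●●○
○○○○○○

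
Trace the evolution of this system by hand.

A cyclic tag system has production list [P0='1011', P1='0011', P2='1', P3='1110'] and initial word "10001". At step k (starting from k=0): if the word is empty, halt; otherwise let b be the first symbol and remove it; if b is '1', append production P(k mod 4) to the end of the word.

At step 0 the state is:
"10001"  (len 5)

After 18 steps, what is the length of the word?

[0] "10001"  (len 5)
[1] "00011011"  (len 8)
[2] "0011011"  (len 7)
[3] "011011"  (len 6)
[4] "11011"  (len 5)
[5] "10111011"  (len 8)
[6] "01110110011"  (len 11)
[7] "1110110011"  (len 10)
[8] "1101100111110"  (len 13)
[9] "1011001111101011"  (len 16)
[10] "0110011111010110011"  (len 19)
[11] "110011111010110011"  (len 18)
[12] "100111110101100111110"  (len 21)
[13] "001111101011001111101011"  (len 24)
[14] "01111101011001111101011"  (len 23)
[15] "1111101011001111101011"  (len 22)
[16] "1111010110011111010111110"  (len 25)
[17] "1110101100111110101111101011"  (len 28)
[18] "1101011001111101011111010110011"  (len 31)

31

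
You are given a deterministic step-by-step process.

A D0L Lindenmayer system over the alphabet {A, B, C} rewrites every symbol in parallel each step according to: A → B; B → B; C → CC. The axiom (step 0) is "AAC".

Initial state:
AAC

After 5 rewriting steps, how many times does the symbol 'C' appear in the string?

0) AAC
1) BBCC
2) BBCCCC
3) BBCCCCCCCC
4) BBCCCCCCCCCCCCCCCC
5) BBCCCCCCCCCCCCCCCCCCCCCCCCCCCCCCCC

32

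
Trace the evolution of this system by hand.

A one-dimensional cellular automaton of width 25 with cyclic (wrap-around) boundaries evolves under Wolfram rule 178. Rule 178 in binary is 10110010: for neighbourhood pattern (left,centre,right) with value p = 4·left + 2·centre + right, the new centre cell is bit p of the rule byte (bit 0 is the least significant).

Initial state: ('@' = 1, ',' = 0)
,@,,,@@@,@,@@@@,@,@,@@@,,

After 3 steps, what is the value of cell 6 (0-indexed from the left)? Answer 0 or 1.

[0] ,@,,,@@@,@,@@@@,@,@,@@@,,
[1] @,@,@,@,@,@,@@,@,@,@,@,@,
[2] ,@,@,@,@,@,@,,@,@,@,@,@,@
[3] @,@,@,@,@,@,@@,@,@,@,@,@,

1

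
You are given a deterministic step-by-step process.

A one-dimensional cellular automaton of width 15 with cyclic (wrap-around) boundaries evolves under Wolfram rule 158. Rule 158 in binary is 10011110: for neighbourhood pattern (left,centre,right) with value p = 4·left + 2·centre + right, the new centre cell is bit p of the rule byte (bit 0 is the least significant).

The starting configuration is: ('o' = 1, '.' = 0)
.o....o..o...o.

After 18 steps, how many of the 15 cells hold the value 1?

[0] .o....o..o...o.
[1] ooo..oooooo.ooo
[2] oo.ooooooo..ooo
[3] o..oooooo.ooooo
[4] .ooooooo..ooooo
[5] .oooooo.oooooo.
[6] oooooo..ooooo.o
[7] ooooo.oooooo..o
[8] oooo..ooooo.ooo
[9] ooo.oooooo..ooo
[10] oo..ooooo.ooooo
[11] o.oooooo..ooooo
[12] ..ooooo.ooooooo
[13] oooooo..oooooo.
[14] ooooo.ooooooo..
[15] oooo..oooooo.oo
[16] ooo.ooooooo..oo
[17] oo..oooooo.oooo
[18] o.ooooooo..oooo

12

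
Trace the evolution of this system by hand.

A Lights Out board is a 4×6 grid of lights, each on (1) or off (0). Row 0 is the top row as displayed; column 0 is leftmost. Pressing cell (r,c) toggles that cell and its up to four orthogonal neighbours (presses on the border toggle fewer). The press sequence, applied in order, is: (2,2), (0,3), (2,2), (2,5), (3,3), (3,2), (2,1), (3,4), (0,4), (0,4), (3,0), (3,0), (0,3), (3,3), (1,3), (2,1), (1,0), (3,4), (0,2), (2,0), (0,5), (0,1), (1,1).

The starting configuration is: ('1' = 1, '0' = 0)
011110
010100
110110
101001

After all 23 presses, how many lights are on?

12

t=0: 011110
010100
110110
101001
t=1: 011110
011100
101010
100001
t=2: 010000
011000
101010
100001
t=3: 010000
010000
110110
101001
t=4: 010000
010001
110101
101000
t=5: 010000
010001
110001
100110
t=6: 010000
010001
111001
111010
t=7: 010000
000001
000001
101010
t=8: 010000
000001
000011
101101
t=9: 010111
000011
000011
101101
t=10: 010000
000001
000011
101101
t=11: 010000
000001
100011
011101
t=12: 010000
000001
000011
101101
t=13: 011110
000101
000011
101101
t=14: 011110
000101
000111
100011
t=15: 011010
001011
000011
100011
t=16: 011010
011011
111011
110011
t=17: 111010
101011
011011
110011
t=18: 111010
101011
011001
110100
t=19: 100110
100011
011001
110100
t=20: 100110
000011
101001
010100
t=21: 100101
000010
101001
010100
t=22: 011101
010010
101001
010100
t=23: 001101
101010
111001
010100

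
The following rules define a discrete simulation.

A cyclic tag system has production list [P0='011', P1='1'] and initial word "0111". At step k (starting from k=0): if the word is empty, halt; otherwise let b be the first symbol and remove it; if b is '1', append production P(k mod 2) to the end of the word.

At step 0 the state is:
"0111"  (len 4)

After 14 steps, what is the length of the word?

gen 0: "0111"  (len 4)
gen 1: "111"  (len 3)
gen 2: "111"  (len 3)
gen 3: "11011"  (len 5)
gen 4: "10111"  (len 5)
gen 5: "0111011"  (len 7)
gen 6: "111011"  (len 6)
gen 7: "11011011"  (len 8)
gen 8: "10110111"  (len 8)
gen 9: "0110111011"  (len 10)
gen 10: "110111011"  (len 9)
gen 11: "10111011011"  (len 11)
gen 12: "01110110111"  (len 11)
gen 13: "1110110111"  (len 10)
gen 14: "1101101111"  (len 10)

10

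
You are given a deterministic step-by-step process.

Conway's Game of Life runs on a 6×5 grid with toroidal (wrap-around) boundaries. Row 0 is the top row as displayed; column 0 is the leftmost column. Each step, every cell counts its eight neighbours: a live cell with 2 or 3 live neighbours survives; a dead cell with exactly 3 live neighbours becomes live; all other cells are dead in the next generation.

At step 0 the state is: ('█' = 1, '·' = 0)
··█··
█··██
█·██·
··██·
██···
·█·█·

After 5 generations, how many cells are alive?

2

step 0: ··█··
█··██
█·██·
··██·
██···
·█·█·
step 1: ███··
█····
█····
█··█·
██·██
██···
step 2: ··█·█
█···█
██···
··██·
···█·
···█·
step 3: █···█
···██
████·
·████
···██
··███
step 4: █·█··
·····
·····
·····
·█···
··█··
step 5: ·█···
·····
·····
·····
·····
··█··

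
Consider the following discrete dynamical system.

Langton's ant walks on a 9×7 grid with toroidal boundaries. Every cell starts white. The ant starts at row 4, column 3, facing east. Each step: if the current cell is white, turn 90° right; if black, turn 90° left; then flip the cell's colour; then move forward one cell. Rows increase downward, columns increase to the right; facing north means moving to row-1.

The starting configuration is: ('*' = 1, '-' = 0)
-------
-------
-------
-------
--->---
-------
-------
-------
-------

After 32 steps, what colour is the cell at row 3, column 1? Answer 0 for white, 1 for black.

0

[0] -------
-------
-------
-------
--->---
-------
-------
-------
-------
[1] -------
-------
-------
-------
---*---
---v---
-------
-------
-------
[2] -------
-------
-------
-------
---*---
--<*---
-------
-------
-------
[3] -------
-------
-------
-------
--^*---
--**---
-------
-------
-------
[4] -------
-------
-------
-------
--*>---
--**---
-------
-------
-------
[5] -------
-------
-------
---^---
--*----
--**---
-------
-------
-------
[6] -------
-------
-------
---*>--
--*----
--**---
-------
-------
-------
[7] -------
-------
-------
---**--
--*-v--
--**---
-------
-------
-------
[8] -------
-------
-------
---**--
--*<*--
--**---
-------
-------
-------
[9] -------
-------
-------
---^*--
--***--
--**---
-------
-------
-------
[10] -------
-------
-------
--<-*--
--***--
--**---
-------
-------
-------
[11] -------
-------
--^----
--*-*--
--***--
--**---
-------
-------
-------
[12] -------
-------
--*>---
--*-*--
--***--
--**---
-------
-------
-------
[13] -------
-------
--**---
--*v*--
--***--
--**---
-------
-------
-------
[14] -------
-------
--**---
--<**--
--***--
--**---
-------
-------
-------
[15] -------
-------
--**---
---**--
--v**--
--**---
-------
-------
-------
[16] -------
-------
--**---
---**--
--->*--
--**---
-------
-------
-------
[17] -------
-------
--**---
---^*--
----*--
--**---
-------
-------
-------
[18] -------
-------
--**---
--<-*--
----*--
--**---
-------
-------
-------
[19] -------
-------
--^*---
--*-*--
----*--
--**---
-------
-------
-------
[20] -------
-------
-<-*---
--*-*--
----*--
--**---
-------
-------
-------
[21] -------
-^-----
-*-*---
--*-*--
----*--
--**---
-------
-------
-------
[22] -------
-*>----
-*-*---
--*-*--
----*--
--**---
-------
-------
-------
[23] -------
-**----
-*v*---
--*-*--
----*--
--**---
-------
-------
-------
[24] -------
-**----
-<**---
--*-*--
----*--
--**---
-------
-------
-------
[25] -------
-**----
--**---
-v*-*--
----*--
--**---
-------
-------
-------
[26] -------
-**----
--**---
<**-*--
----*--
--**---
-------
-------
-------
[27] -------
-**----
^-**---
***-*--
----*--
--**---
-------
-------
-------
[28] -------
-**----
*>**---
***-*--
----*--
--**---
-------
-------
-------
[29] -------
-**----
****---
*v*-*--
----*--
--**---
-------
-------
-------
[30] -------
-**----
****---
*->-*--
----*--
--**---
-------
-------
-------
[31] -------
-**----
**^*---
*---*--
----*--
--**---
-------
-------
-------
[32] -------
-**----
*<-*---
*---*--
----*--
--**---
-------
-------
-------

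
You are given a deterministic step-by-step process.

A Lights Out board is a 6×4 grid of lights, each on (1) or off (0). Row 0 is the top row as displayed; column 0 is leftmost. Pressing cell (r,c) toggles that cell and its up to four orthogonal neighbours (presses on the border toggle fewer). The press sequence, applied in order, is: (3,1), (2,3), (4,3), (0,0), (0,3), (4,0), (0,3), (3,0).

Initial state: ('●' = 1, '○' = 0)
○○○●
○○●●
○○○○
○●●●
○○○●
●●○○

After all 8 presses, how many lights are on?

[0] ○○○●
○○●●
○○○○
○●●●
○○○●
●●○○
[1] ○○○●
○○●●
○●○○
●○○●
○●○●
●●○○
[2] ○○○●
○○●○
○●●●
●○○○
○●○●
●●○○
[3] ○○○●
○○●○
○●●●
●○○●
○●●○
●●○●
[4] ●●○●
●○●○
○●●●
●○○●
○●●○
●●○●
[5] ●●●○
●○●●
○●●●
●○○●
○●●○
●●○●
[6] ●●●○
●○●●
○●●●
○○○●
●○●○
○●○●
[7] ●●○●
●○●○
○●●●
○○○●
●○●○
○●○●
[8] ●●○●
●○●○
●●●●
●●○●
○○●○
○●○●

15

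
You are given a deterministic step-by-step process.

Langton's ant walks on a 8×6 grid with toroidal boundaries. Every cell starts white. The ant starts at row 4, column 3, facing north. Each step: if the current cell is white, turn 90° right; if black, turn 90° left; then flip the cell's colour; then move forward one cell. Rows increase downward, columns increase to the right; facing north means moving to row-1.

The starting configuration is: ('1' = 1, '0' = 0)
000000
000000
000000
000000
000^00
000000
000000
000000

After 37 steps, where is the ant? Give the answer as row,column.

[0] 000000
000000
000000
000000
000^00
000000
000000
000000
[1] 000000
000000
000000
000000
0001>0
000000
000000
000000
[2] 000000
000000
000000
000000
000110
0000v0
000000
000000
[3] 000000
000000
000000
000000
000110
000<10
000000
000000
[4] 000000
000000
000000
000000
000^10
000110
000000
000000
[5] 000000
000000
000000
000000
00<010
000110
000000
000000
[6] 000000
000000
000000
00^000
001010
000110
000000
000000
[7] 000000
000000
000000
001>00
001010
000110
000000
000000
[8] 000000
000000
000000
001100
001v10
000110
000000
000000
[9] 000000
000000
000000
001100
00<110
000110
000000
000000
[10] 000000
000000
000000
001100
000110
00v110
000000
000000
[11] 000000
000000
000000
001100
000110
0<1110
000000
000000
[12] 000000
000000
000000
001100
0^0110
011110
000000
000000
[13] 000000
000000
000000
001100
01>110
011110
000000
000000
[14] 000000
000000
000000
001100
011110
01v110
000000
000000
[15] 000000
000000
000000
001100
011110
010>10
000000
000000
[16] 000000
000000
000000
001100
011^10
010010
000000
000000
[17] 000000
000000
000000
001100
01<010
010010
000000
000000
[18] 000000
000000
000000
001100
010010
01v010
000000
000000
[19] 000000
000000
000000
001100
010010
0<1010
000000
000000
[20] 000000
000000
000000
001100
010010
001010
0v0000
000000
[21] 000000
000000
000000
001100
010010
001010
<10000
000000
[22] 000000
000000
000000
001100
010010
^01010
110000
000000
[23] 000000
000000
000000
001100
010010
1>1010
110000
000000
[24] 000000
000000
000000
001100
010010
111010
1v0000
000000
[25] 000000
000000
000000
001100
010010
111010
10>000
000000
[26] 000000
000000
000000
001100
010010
111010
101000
00v000
[27] 000000
000000
000000
001100
010010
111010
101000
0<1000
[28] 000000
000000
000000
001100
010010
111010
1^1000
011000
[29] 000000
000000
000000
001100
010010
111010
11>000
011000
[30] 000000
000000
000000
001100
010010
11^010
110000
011000
[31] 000000
000000
000000
001100
010010
1<0010
110000
011000
[32] 000000
000000
000000
001100
010010
100010
1v0000
011000
[33] 000000
000000
000000
001100
010010
100010
10>000
011000
[34] 000000
000000
000000
001100
010010
100010
101000
01v000
[35] 000000
000000
000000
001100
010010
100010
101000
010>00
[36] 000v00
000000
000000
001100
010010
100010
101000
010100
[37] 00<100
000000
000000
001100
010010
100010
101000
010100

0,2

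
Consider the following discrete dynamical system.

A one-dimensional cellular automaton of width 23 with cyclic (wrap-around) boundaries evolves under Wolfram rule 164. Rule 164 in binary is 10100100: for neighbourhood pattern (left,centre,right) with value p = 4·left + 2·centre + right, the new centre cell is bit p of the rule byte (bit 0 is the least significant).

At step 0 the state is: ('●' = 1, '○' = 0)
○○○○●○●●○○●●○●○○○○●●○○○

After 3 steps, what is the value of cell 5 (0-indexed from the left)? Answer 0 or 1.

0

[0] ○○○○●○●●○○●●○●○○○○●●○○○
[1] ○○○○●●○○○○○○●●○○○○○○○○○
[2] ○○○○○○○○○○○○○○○○○○○○○○○
[3] ○○○○○○○○○○○○○○○○○○○○○○○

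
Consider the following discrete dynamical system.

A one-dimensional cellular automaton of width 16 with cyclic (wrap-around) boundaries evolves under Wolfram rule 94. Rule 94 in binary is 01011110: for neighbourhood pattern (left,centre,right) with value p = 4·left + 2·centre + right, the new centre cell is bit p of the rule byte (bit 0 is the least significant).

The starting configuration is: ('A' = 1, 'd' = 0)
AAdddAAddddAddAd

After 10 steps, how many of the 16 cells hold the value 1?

10

k=0  AAdddAAddddAddAd
k=1  AAAdAAAAddAAAAAd
k=2  AdAdAddAAAAdddAd
k=3  AdAdAAAAddAAdAAd
k=4  AdAdAddAAAAAdAAd
k=5  AdAdAAAAdddAdAAd
k=6  AdAdAddAAdAAdAAd
k=7  AdAdAAAAAdAAdAAd
k=8  AdAdAdddAdAAdAAd
k=9  AdAdAAdAAdAAdAAd
k=10  AdAdAAdAAdAAdAAd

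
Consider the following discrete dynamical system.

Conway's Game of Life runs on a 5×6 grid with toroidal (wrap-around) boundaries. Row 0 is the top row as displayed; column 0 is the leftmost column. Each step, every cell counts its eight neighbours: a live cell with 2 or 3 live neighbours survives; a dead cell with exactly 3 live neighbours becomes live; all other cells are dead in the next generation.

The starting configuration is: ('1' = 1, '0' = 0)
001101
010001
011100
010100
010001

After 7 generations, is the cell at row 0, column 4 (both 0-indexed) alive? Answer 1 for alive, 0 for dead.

1

gen 0: 001101
010001
011100
010100
010001
gen 1: 011001
010000
010110
010110
010100
gen 2: 010000
010110
110110
110000
010100
gen 3: 110110
010111
000110
000111
010000
gen 4: 010100
010000
100000
001101
010000
gen 5: 110000
111000
111000
111000
110110
gen 6: 000100
000001
000101
000000
000100
gen 7: 000010
000000
000010
000010
000000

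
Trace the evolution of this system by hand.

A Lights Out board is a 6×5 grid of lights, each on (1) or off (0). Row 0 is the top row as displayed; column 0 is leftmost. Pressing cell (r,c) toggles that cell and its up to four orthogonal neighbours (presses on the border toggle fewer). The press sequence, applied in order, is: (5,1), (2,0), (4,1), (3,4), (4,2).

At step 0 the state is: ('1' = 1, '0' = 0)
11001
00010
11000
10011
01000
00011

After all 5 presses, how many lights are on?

14

0) 11001
00010
11000
10011
01000
00011
1) 11001
00010
11000
10011
00000
11111
2) 11001
10010
00000
00011
00000
11111
3) 11001
10010
00000
01011
11100
10111
4) 11001
10010
00001
01000
11101
10111
5) 11001
10010
00001
01100
10011
10011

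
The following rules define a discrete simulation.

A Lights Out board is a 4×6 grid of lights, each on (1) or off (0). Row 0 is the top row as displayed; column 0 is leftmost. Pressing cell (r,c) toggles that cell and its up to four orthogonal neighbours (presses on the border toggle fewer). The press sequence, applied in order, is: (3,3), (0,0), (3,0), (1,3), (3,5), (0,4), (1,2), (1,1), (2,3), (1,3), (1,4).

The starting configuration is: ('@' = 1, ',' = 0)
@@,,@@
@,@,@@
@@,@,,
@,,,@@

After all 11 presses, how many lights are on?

k=0  @@,,@@
@,@,@@
@@,@,,
@,,,@@
k=1  @@,,@@
@,@,@@
@@,,,,
@,@@,@
k=2  ,,,,@@
,,@,@@
@@,,,,
@,@@,@
k=3  ,,,,@@
,,@,@@
,@,,,,
,@@@,@
k=4  ,,,@@@
,,,@,@
,@,@,,
,@@@,@
k=5  ,,,@@@
,,,@,@
,@,@,@
,@@@@,
k=6  ,,,,,,
,,,@@@
,@,@,@
,@@@@,
k=7  ,,@,,,
,@@,@@
,@@@,@
,@@@@,
k=8  ,@@,,,
@,,,@@
,,@@,@
,@@@@,
k=9  ,@@,,,
@,,@@@
,,,,@@
,@@,@,
k=10  ,@@@,,
@,@,,@
,,,@@@
,@@,@,
k=11  ,@@@@,
@,@@@,
,,,@,@
,@@,@,

13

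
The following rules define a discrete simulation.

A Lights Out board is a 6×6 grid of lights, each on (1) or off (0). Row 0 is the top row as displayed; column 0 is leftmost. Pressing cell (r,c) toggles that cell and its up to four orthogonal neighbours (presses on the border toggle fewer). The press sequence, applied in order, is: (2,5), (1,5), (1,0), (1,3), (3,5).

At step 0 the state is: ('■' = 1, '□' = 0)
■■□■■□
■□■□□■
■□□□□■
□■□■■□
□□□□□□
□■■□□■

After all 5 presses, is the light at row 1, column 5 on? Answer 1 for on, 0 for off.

t=0: ■■□■■□
■□■□□■
■□□□□■
□■□■■□
□□□□□□
□■■□□■
t=1: ■■□■■□
■□■□□□
■□□□■□
□■□■■■
□□□□□□
□■■□□■
t=2: ■■□■■■
■□■□■■
■□□□■■
□■□■■■
□□□□□□
□■■□□■
t=3: □■□■■■
□■■□■■
□□□□■■
□■□■■■
□□□□□□
□■■□□■
t=4: □■□□■■
□■□■□■
□□□■■■
□■□■■■
□□□□□□
□■■□□■
t=5: □■□□■■
□■□■□■
□□□■■□
□■□■□□
□□□□□■
□■■□□■

1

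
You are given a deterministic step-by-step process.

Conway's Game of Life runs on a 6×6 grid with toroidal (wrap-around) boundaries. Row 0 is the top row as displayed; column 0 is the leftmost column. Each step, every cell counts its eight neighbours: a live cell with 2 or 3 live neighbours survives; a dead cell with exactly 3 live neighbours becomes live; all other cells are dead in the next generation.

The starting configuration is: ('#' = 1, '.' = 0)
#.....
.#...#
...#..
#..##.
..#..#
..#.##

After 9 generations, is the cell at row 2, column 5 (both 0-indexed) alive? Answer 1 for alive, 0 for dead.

0

[0] #.....
.#...#
...#..
#..##.
..#..#
..#.##
[1] ##..#.
#.....
#.##.#
..####
###...
##.###
[2] ..###.
..###.
#.#...
......
......
...##.
[3] .....#
....##
.##...
......
......
..#.#.
[4] ...#.#
#...##
......
......
......
......
[5] #....#
#...##
.....#
......
......
......
[6] #...#.
....#.
#...##
......
......
......
[7] .....#
#..##.
....##
.....#
......
......
[8] ....##
#..#..
#..#..
....##
......
......
[9] ....##
#..#..
#..#..
....##
......
......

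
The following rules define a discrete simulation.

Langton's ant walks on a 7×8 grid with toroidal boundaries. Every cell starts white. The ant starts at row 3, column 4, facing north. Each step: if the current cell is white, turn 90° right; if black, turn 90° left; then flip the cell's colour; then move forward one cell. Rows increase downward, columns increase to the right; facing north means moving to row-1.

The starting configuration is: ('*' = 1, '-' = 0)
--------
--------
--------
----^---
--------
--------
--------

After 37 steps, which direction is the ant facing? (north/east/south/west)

gen 0: --------
--------
--------
----^---
--------
--------
--------
gen 1: --------
--------
--------
----*>--
--------
--------
--------
gen 2: --------
--------
--------
----**--
-----v--
--------
--------
gen 3: --------
--------
--------
----**--
----<*--
--------
--------
gen 4: --------
--------
--------
----^*--
----**--
--------
--------
gen 5: --------
--------
--------
---<-*--
----**--
--------
--------
gen 6: --------
--------
---^----
---*-*--
----**--
--------
--------
gen 7: --------
--------
---*>---
---*-*--
----**--
--------
--------
gen 8: --------
--------
---**---
---*v*--
----**--
--------
--------
gen 9: --------
--------
---**---
---<**--
----**--
--------
--------
gen 10: --------
--------
---**---
----**--
---v**--
--------
--------
gen 11: --------
--------
---**---
----**--
--<***--
--------
--------
gen 12: --------
--------
---**---
--^-**--
--****--
--------
--------
gen 13: --------
--------
---**---
--*>**--
--****--
--------
--------
gen 14: --------
--------
---**---
--****--
--*v**--
--------
--------
gen 15: --------
--------
---**---
--****--
--*->*--
--------
--------
gen 16: --------
--------
---**---
--**^*--
--*--*--
--------
--------
gen 17: --------
--------
---**---
--*<-*--
--*--*--
--------
--------
gen 18: --------
--------
---**---
--*--*--
--*v-*--
--------
--------
gen 19: --------
--------
---**---
--*--*--
--<*-*--
--------
--------
gen 20: --------
--------
---**---
--*--*--
---*-*--
--v-----
--------
gen 21: --------
--------
---**---
--*--*--
---*-*--
-<*-----
--------
gen 22: --------
--------
---**---
--*--*--
-^-*-*--
-**-----
--------
gen 23: --------
--------
---**---
--*--*--
-*>*-*--
-**-----
--------
gen 24: --------
--------
---**---
--*--*--
-***-*--
-*v-----
--------
gen 25: --------
--------
---**---
--*--*--
-***-*--
-*->----
--------
gen 26: --------
--------
---**---
--*--*--
-***-*--
-*-*----
---v----
gen 27: --------
--------
---**---
--*--*--
-***-*--
-*-*----
--<*----
gen 28: --------
--------
---**---
--*--*--
-***-*--
-*^*----
--**----
gen 29: --------
--------
---**---
--*--*--
-***-*--
-**>----
--**----
gen 30: --------
--------
---**---
--*--*--
-**^-*--
-**-----
--**----
gen 31: --------
--------
---**---
--*--*--
-*<--*--
-**-----
--**----
gen 32: --------
--------
---**---
--*--*--
-*---*--
-*v-----
--**----
gen 33: --------
--------
---**---
--*--*--
-*---*--
-*->----
--**----
gen 34: --------
--------
---**---
--*--*--
-*---*--
-*-*----
--*v----
gen 35: --------
--------
---**---
--*--*--
-*---*--
-*-*----
--*->---
gen 36: ----v---
--------
---**---
--*--*--
-*---*--
-*-*----
--*-*---
gen 37: ---<*---
--------
---**---
--*--*--
-*---*--
-*-*----
--*-*---

west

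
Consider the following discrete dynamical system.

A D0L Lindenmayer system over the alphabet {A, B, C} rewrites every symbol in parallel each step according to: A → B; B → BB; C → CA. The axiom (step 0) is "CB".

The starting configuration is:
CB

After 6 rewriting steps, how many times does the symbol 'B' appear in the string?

95

k=0  CB
k=1  CABB
k=2  CABBBBB
k=3  CABBBBBBBBBBB
k=4  CABBBBBBBBBBBBBBBBBBBBBBB
k=5  CABBBBBBBBBBBBBBBBBBBBBBBBBBBBBBBBBBBBBBBBBBBBBBB
k=6  CABBBBBBBBBBBBBBBBBBBBBBBBBBBBBBBBBBBBBBBBBBBBBBBBBBBBBBBBBBBBBBBBBBBBBBBBBBBBBBBBBBBBBBBBBBBBBBB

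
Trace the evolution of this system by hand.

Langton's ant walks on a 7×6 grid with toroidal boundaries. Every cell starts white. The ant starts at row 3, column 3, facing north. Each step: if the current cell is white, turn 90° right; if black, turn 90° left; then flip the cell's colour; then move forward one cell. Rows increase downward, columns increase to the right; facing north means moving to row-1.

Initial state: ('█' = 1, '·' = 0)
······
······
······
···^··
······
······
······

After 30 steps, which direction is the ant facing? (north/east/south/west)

0) ······
······
······
···^··
······
······
······
1) ······
······
······
···█>·
······
······
······
2) ······
······
······
···██·
····v·
······
······
3) ······
······
······
···██·
···<█·
······
······
4) ······
······
······
···^█·
···██·
······
······
5) ······
······
······
··<·█·
···██·
······
······
6) ······
······
··^···
··█·█·
···██·
······
······
7) ······
······
··█>··
··█·█·
···██·
······
······
8) ······
······
··██··
··█v█·
···██·
······
······
9) ······
······
··██··
··<██·
···██·
······
······
10) ······
······
··██··
···██·
··v██·
······
······
11) ······
······
··██··
···██·
·<███·
······
······
12) ······
······
··██··
·^·██·
·████·
······
······
13) ······
······
··██··
·█>██·
·████·
······
······
14) ······
······
··██··
·████·
·█v██·
······
······
15) ······
······
··██··
·████·
·█·>█·
······
······
16) ······
······
··██··
·██^█·
·█··█·
······
······
17) ······
······
··██··
·█<·█·
·█··█·
······
······
18) ······
······
··██··
·█··█·
·█v·█·
······
······
19) ······
······
··██··
·█··█·
·<█·█·
······
······
20) ······
······
··██··
·█··█·
··█·█·
·v····
······
21) ······
······
··██··
·█··█·
··█·█·
<█····
······
22) ······
······
··██··
·█··█·
^·█·█·
██····
······
23) ······
······
··██··
·█··█·
█>█·█·
██····
······
24) ······
······
··██··
·█··█·
███·█·
█v····
······
25) ······
······
··██··
·█··█·
███·█·
█·>···
······
26) ······
······
··██··
·█··█·
███·█·
█·█···
··v···
27) ······
······
··██··
·█··█·
███·█·
█·█···
·<█···
28) ······
······
··██··
·█··█·
███·█·
█^█···
·██···
29) ······
······
··██··
·█··█·
███·█·
██>···
·██···
30) ······
······
··██··
·█··█·
██^·█·
██····
·██···

north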